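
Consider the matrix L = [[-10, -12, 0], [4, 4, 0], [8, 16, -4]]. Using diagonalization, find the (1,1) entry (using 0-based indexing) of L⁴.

-704

Characteristic polynomial: μ^3 + 10μ^2 + 32μ + 32 = (μ + 2)(μ + 4)^2, so the eigenvalues are -4, -4, -2.
μ=-2: eigenvector (-3, 2, 4).
μ=-4: eigenvector (-2, 1, 3).
μ=-4: eigenvector (0, 0, 1).
P = [[-3, -2, 0], [2, 1, 0], [4, 3, 1]], D = diag(-2, -4, -4), P⁻¹ = [[1, 2, 0], [-2, -3, 0], [2, 1, 1]].
L⁴ = P·diag(16, 256, 256)·P⁻¹ = [[976, 1440, 0], [-480, -704, 0], [-960, -1920, 256]].
The requested entry is -704.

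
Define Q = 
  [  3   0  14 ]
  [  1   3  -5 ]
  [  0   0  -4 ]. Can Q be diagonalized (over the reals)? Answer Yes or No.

Characteristic polynomial: p(s) = s^3 - 2s^2 - 15s + 36 = (s - 3)^2(s + 4).
s = 3 has algebraic multiplicity 2; rank(Q − 3I) = 2, so geometric multiplicity = 1.
Geometric multiplicity < algebraic multiplicity, so Q is not diagonalizable.

No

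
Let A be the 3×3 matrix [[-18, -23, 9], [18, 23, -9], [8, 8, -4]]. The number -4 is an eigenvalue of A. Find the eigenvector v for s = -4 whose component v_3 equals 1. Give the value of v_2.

A + 4I = [[-14, -23, 9], [18, 27, -9], [8, 8, 0]].
Solving (A + 4I)v = 0 gives the eigenspace spanned by (-1, 1, 1).
With v_3 = 1, v = (-1, 1, 1), so v_2 = 1.

1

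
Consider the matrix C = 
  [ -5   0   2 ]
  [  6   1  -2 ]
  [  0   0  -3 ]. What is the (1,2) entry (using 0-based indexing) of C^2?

Characteristic polynomial: r^3 + 7r^2 + 7r - 15 = (r - 1)(r + 3)(r + 5), so the eigenvalues are -5, -3, 1.
r=-5: eigenvector (1, -1, 0).
r=-3: eigenvector (1, -1, 1).
r=1: eigenvector (0, 1, 0).
P = [[1, 1, 0], [-1, -1, 1], [0, 1, 0]], D = diag(-5, -3, 1), P⁻¹ = [[1, 0, -1], [0, 0, 1], [1, 1, 0]].
C² = P·diag(25, 9, 1)·P⁻¹ = [[25, 0, -16], [-24, 1, 16], [0, 0, 9]].
The requested entry is 16.

16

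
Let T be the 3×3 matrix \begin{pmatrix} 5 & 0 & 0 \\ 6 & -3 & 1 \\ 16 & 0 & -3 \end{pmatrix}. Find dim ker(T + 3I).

T + 3I = [[8, 0, 0], [6, 0, 1], [16, 0, 0]].
This matrix has rank 2, so its null space has dimension 3 − 2 = 1.

1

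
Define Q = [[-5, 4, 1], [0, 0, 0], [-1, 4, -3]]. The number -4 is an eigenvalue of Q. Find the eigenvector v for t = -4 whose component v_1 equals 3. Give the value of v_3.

Q + 4I = [[-1, 4, 1], [0, 4, 0], [-1, 4, 1]].
Solving (Q + 4I)v = 0 gives the eigenspace spanned by (3, 0, 3).
With v_1 = 3, v = (3, 0, 3), so v_3 = 3.

3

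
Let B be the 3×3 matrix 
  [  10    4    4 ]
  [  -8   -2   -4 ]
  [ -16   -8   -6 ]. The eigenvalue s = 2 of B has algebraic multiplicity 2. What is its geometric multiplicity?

2

B − 2I = [[8, 4, 4], [-8, -4, -4], [-16, -8, -8]].
This matrix has rank 1, so its null space has dimension 3 − 1 = 2.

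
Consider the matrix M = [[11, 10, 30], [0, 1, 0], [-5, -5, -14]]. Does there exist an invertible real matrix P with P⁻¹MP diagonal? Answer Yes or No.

Yes

Characteristic polynomial: p(r) = r^3 + 2r^2 - 7r + 4 = (r - 1)^2(r + 4).
r = 1 has algebraic multiplicity 2; rank(M − 1I) = 1, so geometric multiplicity = 2.
Every eigenvalue has geometric = algebraic multiplicity, so M is diagonalizable.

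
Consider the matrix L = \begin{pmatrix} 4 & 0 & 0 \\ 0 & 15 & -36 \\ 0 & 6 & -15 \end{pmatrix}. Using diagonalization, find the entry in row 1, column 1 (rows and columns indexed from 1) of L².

16

Characteristic polynomial: r^3 - 4r^2 - 9r + 36 = (r - 4)(r - 3)(r + 3), so the eigenvalues are -3, 3, 4.
r=4: eigenvector (1, 0, 0).
r=3: eigenvector (0, 3, 1).
r=-3: eigenvector (0, 2, 1).
P = [[1, 0, 0], [0, 3, 2], [0, 1, 1]], D = diag(4, 3, -3), P⁻¹ = [[1, 0, 0], [0, 1, -2], [0, -1, 3]].
L² = P·diag(16, 9, 9)·P⁻¹ = [[16, 0, 0], [0, 9, 0], [0, 0, 9]].
The requested entry is 16.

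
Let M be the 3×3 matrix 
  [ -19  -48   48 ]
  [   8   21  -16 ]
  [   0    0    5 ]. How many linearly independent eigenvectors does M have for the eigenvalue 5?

M − 5I = [[-24, -48, 48], [8, 16, -16], [0, 0, 0]].
This matrix has rank 1, so its null space has dimension 3 − 1 = 2.

2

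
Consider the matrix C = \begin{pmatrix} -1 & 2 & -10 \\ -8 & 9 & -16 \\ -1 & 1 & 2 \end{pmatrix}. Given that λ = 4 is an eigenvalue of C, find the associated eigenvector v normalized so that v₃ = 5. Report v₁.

-10

C − 4I = [[-5, 2, -10], [-8, 5, -16], [-1, 1, -2]].
Solving (C − 4I)v = 0 gives the eigenspace spanned by (-10, 0, 5).
With v₃ = 5, v = (-10, 0, 5), so v₁ = -10.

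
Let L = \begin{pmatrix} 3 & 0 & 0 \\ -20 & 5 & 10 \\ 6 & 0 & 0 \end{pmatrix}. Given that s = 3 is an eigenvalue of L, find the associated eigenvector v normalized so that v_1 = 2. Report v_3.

4

L − 3I = [[0, 0, 0], [-20, 2, 10], [6, 0, -3]].
Solving (L − 3I)v = 0 gives the eigenspace spanned by (2, 0, 4).
With v_1 = 2, v = (2, 0, 4), so v_3 = 4.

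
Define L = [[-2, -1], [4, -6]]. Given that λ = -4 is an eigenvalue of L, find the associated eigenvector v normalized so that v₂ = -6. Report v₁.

-3

L + 4I = [[2, -1], [4, -2]].
Solving (L + 4I)v = 0 gives the eigenspace spanned by (-3, -6).
With v₂ = -6, v = (-3, -6), so v₁ = -3.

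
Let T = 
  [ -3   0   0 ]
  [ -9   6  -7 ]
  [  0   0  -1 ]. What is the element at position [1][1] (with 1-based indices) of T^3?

-27

Characteristic polynomial: λ^3 - 2λ^2 - 21λ - 18 = (λ - 6)(λ + 1)(λ + 3), so the eigenvalues are -3, -1, 6.
λ=-3: eigenvector (1, 1, 0).
λ=6: eigenvector (0, 1, 0).
λ=-1: eigenvector (0, 1, 1).
P = [[1, 0, 0], [1, 1, 1], [0, 0, 1]], D = diag(-3, 6, -1), P⁻¹ = [[1, 0, 0], [-1, 1, -1], [0, 0, 1]].
T³ = P·diag(-27, 216, -1)·P⁻¹ = [[-27, 0, 0], [-243, 216, -217], [0, 0, -1]].
The requested entry is -27.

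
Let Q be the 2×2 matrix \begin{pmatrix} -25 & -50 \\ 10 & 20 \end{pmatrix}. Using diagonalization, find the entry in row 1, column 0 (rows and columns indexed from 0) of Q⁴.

-1250

Characteristic polynomial: μ^2 + 5μ = μ(μ + 5), so the eigenvalues are -5, 0.
μ=0: eigenvector (-2, 1).
μ=-5: eigenvector (5, -2).
P = [[-2, 5], [1, -2]], D = diag(0, -5), P⁻¹ = [[2, 5], [1, 2]].
Q⁴ = P·diag(0, 625)·P⁻¹ = [[3125, 6250], [-1250, -2500]].
The requested entry is -1250.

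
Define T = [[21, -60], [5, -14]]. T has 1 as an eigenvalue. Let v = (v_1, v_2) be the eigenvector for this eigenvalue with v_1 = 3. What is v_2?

T − 1I = [[20, -60], [5, -15]].
Solving (T − 1I)v = 0 gives the eigenspace spanned by (3, 1).
With v_1 = 3, v = (3, 1), so v_2 = 1.

1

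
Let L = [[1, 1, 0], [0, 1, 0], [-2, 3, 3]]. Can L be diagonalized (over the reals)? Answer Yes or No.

No

Characteristic polynomial: p(s) = s^3 - 5s^2 + 7s - 3 = (s - 3)(s - 1)^2.
s = 1 has algebraic multiplicity 2; rank(L − 1I) = 2, so geometric multiplicity = 1.
Geometric multiplicity < algebraic multiplicity, so L is not diagonalizable.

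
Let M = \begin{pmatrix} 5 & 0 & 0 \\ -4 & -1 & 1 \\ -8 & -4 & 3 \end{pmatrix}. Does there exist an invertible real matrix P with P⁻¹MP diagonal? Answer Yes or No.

No

Characteristic polynomial: p(μ) = μ^3 - 7μ^2 + 11μ - 5 = (μ - 5)(μ - 1)^2.
μ = 1 has algebraic multiplicity 2; rank(M − 1I) = 2, so geometric multiplicity = 1.
Geometric multiplicity < algebraic multiplicity, so M is not diagonalizable.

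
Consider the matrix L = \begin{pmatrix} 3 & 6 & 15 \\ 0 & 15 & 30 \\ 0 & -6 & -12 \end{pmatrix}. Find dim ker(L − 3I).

2

L − 3I = [[0, 6, 15], [0, 12, 30], [0, -6, -15]].
This matrix has rank 1, so its null space has dimension 3 − 1 = 2.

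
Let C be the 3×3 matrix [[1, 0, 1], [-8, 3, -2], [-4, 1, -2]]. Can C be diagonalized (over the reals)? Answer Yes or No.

No

Characteristic polynomial: p(μ) = μ^3 - 2μ^2 + μ = μ(μ - 1)^2.
μ = 1 has algebraic multiplicity 2; rank(C − 1I) = 2, so geometric multiplicity = 1.
Geometric multiplicity < algebraic multiplicity, so C is not diagonalizable.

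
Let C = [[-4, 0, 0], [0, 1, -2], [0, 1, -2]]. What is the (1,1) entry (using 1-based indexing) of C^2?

Characteristic polynomial: t^3 + 5t^2 + 4t = t(t + 1)(t + 4), so the eigenvalues are -4, -1, 0.
t=-4: eigenvector (1, 0, 0).
t=-1: eigenvector (0, 1, 1).
t=0: eigenvector (0, -2, -1).
P = [[1, 0, 0], [0, 1, -2], [0, 1, -1]], D = diag(-4, -1, 0), P⁻¹ = [[1, 0, 0], [0, -1, 2], [0, -1, 1]].
C² = P·diag(16, 1, 0)·P⁻¹ = [[16, 0, 0], [0, -1, 2], [0, -1, 2]].
The requested entry is 16.

16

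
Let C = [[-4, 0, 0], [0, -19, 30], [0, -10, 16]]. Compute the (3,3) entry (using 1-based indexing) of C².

Characteristic polynomial: t^3 + 7t^2 + 8t - 16 = (t - 1)(t + 4)^2, so the eigenvalues are -4, -4, 1.
t=-4: eigenvector (1, 0, 0).
t=1: eigenvector (0, -3, -2).
t=-4: eigenvector (0, 2, 1).
P = [[1, 0, 0], [0, -3, 2], [0, -2, 1]], D = diag(-4, 1, -4), P⁻¹ = [[1, 0, 0], [0, 1, -2], [0, 2, -3]].
C² = P·diag(16, 1, 16)·P⁻¹ = [[16, 0, 0], [0, 61, -90], [0, 30, -44]].
The requested entry is -44.

-44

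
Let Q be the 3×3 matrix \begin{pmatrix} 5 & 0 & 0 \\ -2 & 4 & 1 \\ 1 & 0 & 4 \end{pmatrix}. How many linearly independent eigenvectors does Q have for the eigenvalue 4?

Q − 4I = [[1, 0, 0], [-2, 0, 1], [1, 0, 0]].
This matrix has rank 2, so its null space has dimension 3 − 2 = 1.

1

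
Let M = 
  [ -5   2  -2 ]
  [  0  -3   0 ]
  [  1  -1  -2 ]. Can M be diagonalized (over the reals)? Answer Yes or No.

Characteristic polynomial: p(μ) = μ^3 + 10μ^2 + 33μ + 36 = (μ + 3)^2(μ + 4).
μ = -3 has algebraic multiplicity 2; rank(M + 3I) = 1, so geometric multiplicity = 2.
Every eigenvalue has geometric = algebraic multiplicity, so M is diagonalizable.

Yes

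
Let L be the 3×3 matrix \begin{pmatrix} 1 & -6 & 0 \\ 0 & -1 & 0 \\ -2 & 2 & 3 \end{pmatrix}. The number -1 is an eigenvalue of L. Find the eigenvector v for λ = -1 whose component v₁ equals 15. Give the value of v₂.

5

L + 1I = [[2, -6, 0], [0, 0, 0], [-2, 2, 4]].
Solving (L + 1I)v = 0 gives the eigenspace spanned by (15, 5, 5).
With v₁ = 15, v = (15, 5, 5), so v₂ = 5.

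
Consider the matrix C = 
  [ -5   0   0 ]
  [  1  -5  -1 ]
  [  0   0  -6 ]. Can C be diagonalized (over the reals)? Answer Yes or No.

Characteristic polynomial: p(μ) = μ^3 + 16μ^2 + 85μ + 150 = (μ + 5)^2(μ + 6).
μ = -5 has algebraic multiplicity 2; rank(C + 5I) = 2, so geometric multiplicity = 1.
Geometric multiplicity < algebraic multiplicity, so C is not diagonalizable.

No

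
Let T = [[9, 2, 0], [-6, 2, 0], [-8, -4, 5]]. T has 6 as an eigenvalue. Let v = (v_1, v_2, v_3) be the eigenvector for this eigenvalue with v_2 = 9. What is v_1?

-6

T − 6I = [[3, 2, 0], [-6, -4, 0], [-8, -4, -1]].
Solving (T − 6I)v = 0 gives the eigenspace spanned by (-6, 9, 12).
With v_2 = 9, v = (-6, 9, 12), so v_1 = -6.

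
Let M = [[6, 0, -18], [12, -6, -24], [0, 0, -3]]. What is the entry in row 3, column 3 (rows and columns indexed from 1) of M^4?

81

Characteristic polynomial: r^3 + 3r^2 - 36r - 108 = (r - 6)(r + 3)(r + 6), so the eigenvalues are -6, -3, 6.
r=6: eigenvector (1, 1, 0).
r=-3: eigenvector (2, 0, 1).
r=-6: eigenvector (0, 1, 0).
P = [[1, 2, 0], [1, 0, 1], [0, 1, 0]], D = diag(6, -3, -6), P⁻¹ = [[1, 0, -2], [0, 0, 1], [-1, 1, 2]].
M⁴ = P·diag(1296, 81, 1296)·P⁻¹ = [[1296, 0, -2430], [0, 1296, 0], [0, 0, 81]].
The requested entry is 81.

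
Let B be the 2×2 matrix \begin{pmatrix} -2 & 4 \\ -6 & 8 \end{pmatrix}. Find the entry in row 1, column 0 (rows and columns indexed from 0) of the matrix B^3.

-168

Characteristic polynomial: r^2 - 6r + 8 = (r - 4)(r - 2), so the eigenvalues are 2, 4.
r=2: eigenvector (1, 1).
r=4: eigenvector (2, 3).
P = [[1, 2], [1, 3]], D = diag(2, 4), P⁻¹ = [[3, -2], [-1, 1]].
B³ = P·diag(8, 64)·P⁻¹ = [[-104, 112], [-168, 176]].
The requested entry is -168.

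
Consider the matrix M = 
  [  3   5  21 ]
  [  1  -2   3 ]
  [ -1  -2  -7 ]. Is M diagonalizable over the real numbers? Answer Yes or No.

Characteristic polynomial: p(s) = s^3 + 6s^2 + 9s + 4 = (s + 1)^2(s + 4).
s = -1 has algebraic multiplicity 2; rank(M + 1I) = 2, so geometric multiplicity = 1.
Geometric multiplicity < algebraic multiplicity, so M is not diagonalizable.

No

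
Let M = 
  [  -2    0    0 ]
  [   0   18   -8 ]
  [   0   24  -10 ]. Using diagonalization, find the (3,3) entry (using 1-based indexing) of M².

-92

Characteristic polynomial: t^3 - 6t^2 - 4t + 24 = (t - 6)(t - 2)(t + 2), so the eigenvalues are -2, 2, 6.
t=6: eigenvector (0, -2, -3).
t=2: eigenvector (0, 1, 2).
t=-2: eigenvector (1, 0, 0).
P = [[0, 0, 1], [-2, 1, 0], [-3, 2, 0]], D = diag(6, 2, -2), P⁻¹ = [[0, -2, 1], [0, -3, 2], [1, 0, 0]].
M² = P·diag(36, 4, 4)·P⁻¹ = [[4, 0, 0], [0, 132, -64], [0, 192, -92]].
The requested entry is -92.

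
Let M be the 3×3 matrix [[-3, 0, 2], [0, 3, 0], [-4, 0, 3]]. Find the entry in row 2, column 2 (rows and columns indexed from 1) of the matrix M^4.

81

Characteristic polynomial: s^3 - 3s^2 - s + 3 = (s - 3)(s - 1)(s + 1), so the eigenvalues are -1, 1, 3.
s=1: eigenvector (-1, 0, -2).
s=3: eigenvector (0, 1, 0).
s=-1: eigenvector (1, 0, 1).
P = [[-1, 0, 1], [0, 1, 0], [-2, 0, 1]], D = diag(1, 3, -1), P⁻¹ = [[1, 0, -1], [0, 1, 0], [2, 0, -1]].
M⁴ = P·diag(1, 81, 1)·P⁻¹ = [[1, 0, 0], [0, 81, 0], [0, 0, 1]].
The requested entry is 81.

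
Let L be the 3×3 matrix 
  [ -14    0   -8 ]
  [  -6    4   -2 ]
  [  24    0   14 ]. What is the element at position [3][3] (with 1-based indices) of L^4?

Characteristic polynomial: s^3 - 4s^2 - 4s + 16 = (s - 4)(s - 2)(s + 2), so the eigenvalues are -2, 2, 4.
s=2: eigenvector (-1, -1, 2).
s=4: eigenvector (0, 1, 0).
s=-2: eigenvector (-2, -1, 3).
P = [[-1, 0, -2], [-1, 1, -1], [2, 0, 3]], D = diag(2, 4, -2), P⁻¹ = [[3, 0, 2], [1, 1, 1], [-2, 0, -1]].
L⁴ = P·diag(16, 256, 16)·P⁻¹ = [[16, 0, 0], [240, 256, 240], [0, 0, 16]].
The requested entry is 16.

16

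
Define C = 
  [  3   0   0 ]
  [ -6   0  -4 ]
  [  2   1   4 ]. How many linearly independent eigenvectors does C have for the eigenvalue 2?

C − 2I = [[1, 0, 0], [-6, -2, -4], [2, 1, 2]].
This matrix has rank 2, so its null space has dimension 3 − 2 = 1.

1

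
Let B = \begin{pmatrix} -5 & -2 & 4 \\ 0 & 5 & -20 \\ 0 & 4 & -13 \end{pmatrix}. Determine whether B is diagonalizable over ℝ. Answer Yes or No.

Characteristic polynomial: p(t) = t^3 + 13t^2 + 55t + 75 = (t + 3)(t + 5)^2.
t = -5 has algebraic multiplicity 2; rank(B + 5I) = 1, so geometric multiplicity = 2.
Every eigenvalue has geometric = algebraic multiplicity, so B is diagonalizable.

Yes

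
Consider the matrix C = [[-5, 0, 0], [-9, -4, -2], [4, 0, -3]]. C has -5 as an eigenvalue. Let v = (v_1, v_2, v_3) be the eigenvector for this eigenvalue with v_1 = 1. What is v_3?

-2

C + 5I = [[0, 0, 0], [-9, 1, -2], [4, 0, 2]].
Solving (C + 5I)v = 0 gives the eigenspace spanned by (1, 5, -2).
With v_1 = 1, v = (1, 5, -2), so v_3 = -2.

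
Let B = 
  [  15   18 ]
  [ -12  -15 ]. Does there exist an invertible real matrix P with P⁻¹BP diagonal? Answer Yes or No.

Yes

Characteristic polynomial: p(r) = r^2 - 9 = (r - 3)(r + 3).
All 2 eigenvalues are distinct, so B is diagonalizable.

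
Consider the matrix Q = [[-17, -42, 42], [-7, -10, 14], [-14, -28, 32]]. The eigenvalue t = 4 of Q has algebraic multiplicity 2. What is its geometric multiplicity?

2

Q − 4I = [[-21, -42, 42], [-7, -14, 14], [-14, -28, 28]].
This matrix has rank 1, so its null space has dimension 3 − 1 = 2.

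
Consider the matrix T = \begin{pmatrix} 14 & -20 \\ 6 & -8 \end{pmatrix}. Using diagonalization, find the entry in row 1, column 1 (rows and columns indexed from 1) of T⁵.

5984

Characteristic polynomial: s^2 - 6s + 8 = (s - 4)(s - 2), so the eigenvalues are 2, 4.
s=4: eigenvector (2, 1).
s=2: eigenvector (-5, -3).
P = [[2, -5], [1, -3]], D = diag(4, 2), P⁻¹ = [[3, -5], [1, -2]].
T⁵ = P·diag(1024, 32)·P⁻¹ = [[5984, -9920], [2976, -4928]].
The requested entry is 5984.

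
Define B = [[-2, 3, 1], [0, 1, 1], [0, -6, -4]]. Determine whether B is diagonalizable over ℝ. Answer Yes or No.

Characteristic polynomial: p(λ) = λ^3 + 5λ^2 + 8λ + 4 = (λ + 1)(λ + 2)^2.
λ = -2 has algebraic multiplicity 2; rank(B + 2I) = 1, so geometric multiplicity = 2.
Every eigenvalue has geometric = algebraic multiplicity, so B is diagonalizable.

Yes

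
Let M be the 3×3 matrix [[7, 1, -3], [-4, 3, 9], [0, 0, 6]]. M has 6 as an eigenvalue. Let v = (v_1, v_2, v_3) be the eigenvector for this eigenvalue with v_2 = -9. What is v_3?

M − 6I = [[1, 1, -3], [-4, -3, 9], [0, 0, 0]].
Solving (M − 6I)v = 0 gives the eigenspace spanned by (0, -9, -3).
With v_2 = -9, v = (0, -9, -3), so v_3 = -3.

-3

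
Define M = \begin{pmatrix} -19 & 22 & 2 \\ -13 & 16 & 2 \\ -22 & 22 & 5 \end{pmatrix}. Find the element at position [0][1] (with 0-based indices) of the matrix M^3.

682

Characteristic polynomial: λ^3 - 2λ^2 - 33λ + 90 = (λ - 5)(λ - 3)(λ + 6), so the eigenvalues are -6, 3, 5.
λ=3: eigenvector (1, 1, 0).
λ=5: eigenvector (1, 1, 1).
λ=-6: eigenvector (-2, -1, -2).
P = [[1, 1, -2], [1, 1, -1], [0, 1, -2]], D = diag(3, 5, -6), P⁻¹ = [[1, 0, -1], [-2, 2, 1], [-1, 1, 0]].
M³ = P·diag(27, 125, -216)·P⁻¹ = [[-655, 682, 98], [-439, 466, 98], [-682, 682, 125]].
The requested entry is 682.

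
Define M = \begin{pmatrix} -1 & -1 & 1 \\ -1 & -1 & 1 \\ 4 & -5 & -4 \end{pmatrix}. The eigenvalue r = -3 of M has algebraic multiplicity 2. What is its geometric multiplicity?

1

M + 3I = [[2, -1, 1], [-1, 2, 1], [4, -5, -1]].
This matrix has rank 2, so its null space has dimension 3 − 2 = 1.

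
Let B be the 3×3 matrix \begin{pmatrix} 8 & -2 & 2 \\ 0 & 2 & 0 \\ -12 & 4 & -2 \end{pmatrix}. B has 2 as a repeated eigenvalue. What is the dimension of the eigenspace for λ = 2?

B − 2I = [[6, -2, 2], [0, 0, 0], [-12, 4, -4]].
This matrix has rank 1, so its null space has dimension 3 − 1 = 2.

2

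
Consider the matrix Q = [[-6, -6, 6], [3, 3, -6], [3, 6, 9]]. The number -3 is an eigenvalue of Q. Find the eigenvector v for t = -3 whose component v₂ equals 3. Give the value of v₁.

-6

Q + 3I = [[-3, -6, 6], [3, 6, -6], [3, 6, 12]].
Solving (Q + 3I)v = 0 gives the eigenspace spanned by (-6, 3, 0).
With v₂ = 3, v = (-6, 3, 0), so v₁ = -6.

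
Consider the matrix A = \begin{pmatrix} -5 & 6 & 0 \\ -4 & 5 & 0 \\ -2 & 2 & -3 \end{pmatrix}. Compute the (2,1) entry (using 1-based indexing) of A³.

Characteristic polynomial: t^3 + 3t^2 - t - 3 = (t - 1)(t + 1)(t + 3), so the eigenvalues are -3, -1, 1.
t=-1: eigenvector (3, 2, -1).
t=1: eigenvector (1, 1, 0).
t=-3: eigenvector (0, 0, 1).
P = [[3, 1, 0], [2, 1, 0], [-1, 0, 1]], D = diag(-1, 1, -3), P⁻¹ = [[1, -1, 0], [-2, 3, 0], [1, -1, 1]].
A³ = P·diag(-1, 1, -27)·P⁻¹ = [[-5, 6, 0], [-4, 5, 0], [-26, 26, -27]].
The requested entry is -4.

-4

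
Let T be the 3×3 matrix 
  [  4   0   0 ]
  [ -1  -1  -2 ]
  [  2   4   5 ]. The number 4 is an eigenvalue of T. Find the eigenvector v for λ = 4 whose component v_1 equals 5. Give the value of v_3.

T − 4I = [[0, 0, 0], [-1, -5, -2], [2, 4, 1]].
Solving (T − 4I)v = 0 gives the eigenspace spanned by (5, -5, 10).
With v_1 = 5, v = (5, -5, 10), so v_3 = 10.

10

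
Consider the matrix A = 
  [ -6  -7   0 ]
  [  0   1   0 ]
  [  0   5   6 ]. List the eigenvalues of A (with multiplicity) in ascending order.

-6, 1, 6

Characteristic polynomial: p(s) = s^3 - s^2 - 36s + 36 = (s - 6)(s - 1)(s + 6).
Roots (with multiplicity): -6, 1, 6.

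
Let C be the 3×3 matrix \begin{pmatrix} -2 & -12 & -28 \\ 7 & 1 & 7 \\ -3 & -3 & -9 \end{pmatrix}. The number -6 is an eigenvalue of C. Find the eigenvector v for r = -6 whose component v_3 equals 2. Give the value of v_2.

-4

C + 6I = [[4, -12, -28], [7, 7, 7], [-3, -3, -3]].
Solving (C + 6I)v = 0 gives the eigenspace spanned by (2, -4, 2).
With v_3 = 2, v = (2, -4, 2), so v_2 = -4.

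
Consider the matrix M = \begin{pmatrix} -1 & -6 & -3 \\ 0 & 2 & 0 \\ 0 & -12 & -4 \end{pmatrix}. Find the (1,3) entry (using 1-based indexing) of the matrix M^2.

15

Characteristic polynomial: λ^3 + 3λ^2 - 6λ - 8 = (λ - 2)(λ + 1)(λ + 4), so the eigenvalues are -4, -1, 2.
λ=-1: eigenvector (1, 0, 0).
λ=2: eigenvector (0, 1, -2).
λ=-4: eigenvector (1, 0, 1).
P = [[1, 0, 1], [0, 1, 0], [0, -2, 1]], D = diag(-1, 2, -4), P⁻¹ = [[1, -2, -1], [0, 1, 0], [0, 2, 1]].
M² = P·diag(1, 4, 16)·P⁻¹ = [[1, 30, 15], [0, 4, 0], [0, 24, 16]].
The requested entry is 15.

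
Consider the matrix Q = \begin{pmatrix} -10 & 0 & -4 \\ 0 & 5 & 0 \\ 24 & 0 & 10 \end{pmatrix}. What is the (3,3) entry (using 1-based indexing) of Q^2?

4

Characteristic polynomial: s^3 - 5s^2 - 4s + 20 = (s - 5)(s - 2)(s + 2), so the eigenvalues are -2, 2, 5.
s=-2: eigenvector (1, 0, -2).
s=5: eigenvector (0, 1, 0).
s=2: eigenvector (-1, 0, 3).
P = [[1, 0, -1], [0, 1, 0], [-2, 0, 3]], D = diag(-2, 5, 2), P⁻¹ = [[3, 0, 1], [0, 1, 0], [2, 0, 1]].
Q² = P·diag(4, 25, 4)·P⁻¹ = [[4, 0, 0], [0, 25, 0], [0, 0, 4]].
The requested entry is 4.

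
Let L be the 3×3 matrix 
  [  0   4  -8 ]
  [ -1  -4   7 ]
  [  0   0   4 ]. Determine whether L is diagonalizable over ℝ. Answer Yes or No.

Characteristic polynomial: p(s) = s^3 - 12s - 16 = (s - 4)(s + 2)^2.
s = -2 has algebraic multiplicity 2; rank(L + 2I) = 2, so geometric multiplicity = 1.
Geometric multiplicity < algebraic multiplicity, so L is not diagonalizable.

No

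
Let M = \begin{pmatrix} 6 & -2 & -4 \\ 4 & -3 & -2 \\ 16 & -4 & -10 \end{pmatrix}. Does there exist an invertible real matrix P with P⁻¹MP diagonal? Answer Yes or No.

Yes

Characteristic polynomial: p(t) = t^3 + 7t^2 + 16t + 12 = (t + 2)^2(t + 3).
t = -2 has algebraic multiplicity 2; rank(M + 2I) = 1, so geometric multiplicity = 2.
Every eigenvalue has geometric = algebraic multiplicity, so M is diagonalizable.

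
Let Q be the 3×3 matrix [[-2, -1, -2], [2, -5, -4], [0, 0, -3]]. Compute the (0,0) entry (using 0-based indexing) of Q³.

10

Characteristic polynomial: μ^3 + 10μ^2 + 33μ + 36 = (μ + 3)^2(μ + 4), so the eigenvalues are -4, -3, -3.
μ=-3: eigenvector (1, 1, 0).
μ=-4: eigenvector (1, 2, 0).
μ=-3: eigenvector (1, -1, 1).
P = [[1, 1, 1], [1, 2, -1], [0, 0, 1]], D = diag(-3, -4, -3), P⁻¹ = [[2, -1, -3], [-1, 1, 2], [0, 0, 1]].
Q³ = P·diag(-27, -64, -27)·P⁻¹ = [[10, -37, -74], [74, -101, -148], [0, 0, -27]].
The requested entry is 10.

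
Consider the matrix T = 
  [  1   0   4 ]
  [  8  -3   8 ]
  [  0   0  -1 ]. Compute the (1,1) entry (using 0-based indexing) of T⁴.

81

Characteristic polynomial: μ^3 + 3μ^2 - μ - 3 = (μ - 1)(μ + 1)(μ + 3), so the eigenvalues are -3, -1, 1.
μ=-3: eigenvector (0, 1, 0).
μ=1: eigenvector (1, 2, 0).
μ=-1: eigenvector (-2, -4, 1).
P = [[0, 1, -2], [1, 2, -4], [0, 0, 1]], D = diag(-3, 1, -1), P⁻¹ = [[-2, 1, 0], [1, 0, 2], [0, 0, 1]].
T⁴ = P·diag(81, 1, 1)·P⁻¹ = [[1, 0, 0], [-160, 81, 0], [0, 0, 1]].
The requested entry is 81.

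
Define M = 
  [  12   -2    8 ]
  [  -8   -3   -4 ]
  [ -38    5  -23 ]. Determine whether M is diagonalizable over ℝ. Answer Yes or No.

Characteristic polynomial: p(λ) = λ^3 + 14λ^2 + 65λ + 100 = (λ + 4)(λ + 5)^2.
λ = -5 has algebraic multiplicity 2; rank(M + 5I) = 2, so geometric multiplicity = 1.
Geometric multiplicity < algebraic multiplicity, so M is not diagonalizable.

No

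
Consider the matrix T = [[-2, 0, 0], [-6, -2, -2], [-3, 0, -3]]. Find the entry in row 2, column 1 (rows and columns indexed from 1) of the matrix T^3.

-114

Characteristic polynomial: λ^3 + 7λ^2 + 16λ + 12 = (λ + 2)^2(λ + 3), so the eigenvalues are -3, -2, -2.
λ=-2: eigenvector (1, -4, -3).
λ=-2: eigenvector (0, 1, 0).
λ=-3: eigenvector (0, 2, 1).
P = [[1, 0, 0], [-4, 1, 2], [-3, 0, 1]], D = diag(-2, -2, -3), P⁻¹ = [[1, 0, 0], [-2, 1, -2], [3, 0, 1]].
T³ = P·diag(-8, -8, -27)·P⁻¹ = [[-8, 0, 0], [-114, -8, -38], [-57, 0, -27]].
The requested entry is -114.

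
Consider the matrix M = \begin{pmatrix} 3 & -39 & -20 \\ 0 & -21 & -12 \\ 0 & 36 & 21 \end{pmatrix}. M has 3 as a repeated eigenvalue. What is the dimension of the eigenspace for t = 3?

1

M − 3I = [[0, -39, -20], [0, -24, -12], [0, 36, 18]].
This matrix has rank 2, so its null space has dimension 3 − 2 = 1.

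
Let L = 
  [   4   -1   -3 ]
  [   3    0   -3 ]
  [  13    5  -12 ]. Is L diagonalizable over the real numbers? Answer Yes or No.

Yes

Characteristic polynomial: p(λ) = λ^3 + 8λ^2 + 9λ - 18 = (λ - 1)(λ + 3)(λ + 6).
All 3 eigenvalues are distinct, so L is diagonalizable.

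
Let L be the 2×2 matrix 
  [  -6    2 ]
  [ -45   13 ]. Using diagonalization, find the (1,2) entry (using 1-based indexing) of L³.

Characteristic polynomial: s^2 - 7s + 12 = (s - 4)(s - 3), so the eigenvalues are 3, 4.
s=4: eigenvector (1, 5).
s=3: eigenvector (-2, -9).
P = [[1, -2], [5, -9]], D = diag(4, 3), P⁻¹ = [[-9, 2], [-5, 1]].
L³ = P·diag(64, 27)·P⁻¹ = [[-306, 74], [-1665, 397]].
The requested entry is 74.

74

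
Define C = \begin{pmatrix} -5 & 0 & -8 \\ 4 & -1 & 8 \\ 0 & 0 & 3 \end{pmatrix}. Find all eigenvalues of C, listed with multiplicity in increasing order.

Characteristic polynomial: p(t) = t^3 + 3t^2 - 13t - 15 = (t - 3)(t + 1)(t + 5).
Roots (with multiplicity): -5, -1, 3.

-5, -1, 3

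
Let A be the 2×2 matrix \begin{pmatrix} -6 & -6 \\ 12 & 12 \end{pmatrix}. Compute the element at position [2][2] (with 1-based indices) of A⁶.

93312

Characteristic polynomial: μ^2 - 6μ = μ(μ - 6), so the eigenvalues are 0, 6.
μ=6: eigenvector (-1, 2).
μ=0: eigenvector (1, -1).
P = [[-1, 1], [2, -1]], D = diag(6, 0), P⁻¹ = [[1, 1], [2, 1]].
A⁶ = P·diag(46656, 0)·P⁻¹ = [[-46656, -46656], [93312, 93312]].
The requested entry is 93312.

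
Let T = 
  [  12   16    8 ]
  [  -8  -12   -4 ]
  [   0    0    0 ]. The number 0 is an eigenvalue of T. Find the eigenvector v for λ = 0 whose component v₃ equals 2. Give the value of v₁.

-4

T = [[12, 16, 8], [-8, -12, -4], [0, 0, 0]].
Solving (T)v = 0 gives the eigenspace spanned by (-4, 2, 2).
With v₃ = 2, v = (-4, 2, 2), so v₁ = -4.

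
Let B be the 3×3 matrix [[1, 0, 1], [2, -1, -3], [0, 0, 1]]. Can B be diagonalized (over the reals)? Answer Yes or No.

No

Characteristic polynomial: p(s) = s^3 - s^2 - s + 1 = (s - 1)^2(s + 1).
s = 1 has algebraic multiplicity 2; rank(B − 1I) = 2, so geometric multiplicity = 1.
Geometric multiplicity < algebraic multiplicity, so B is not diagonalizable.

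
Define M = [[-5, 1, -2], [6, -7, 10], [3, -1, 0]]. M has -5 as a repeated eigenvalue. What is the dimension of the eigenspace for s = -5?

M + 5I = [[0, 1, -2], [6, -2, 10], [3, -1, 5]].
This matrix has rank 2, so its null space has dimension 3 − 2 = 1.

1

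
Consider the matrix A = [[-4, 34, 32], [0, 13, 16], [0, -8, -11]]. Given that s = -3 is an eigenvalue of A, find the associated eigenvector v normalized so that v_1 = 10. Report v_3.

A + 3I = [[-1, 34, 32], [0, 16, 16], [0, -8, -8]].
Solving (A + 3I)v = 0 gives the eigenspace spanned by (10, 5, -5).
With v_1 = 10, v = (10, 5, -5), so v_3 = -5.

-5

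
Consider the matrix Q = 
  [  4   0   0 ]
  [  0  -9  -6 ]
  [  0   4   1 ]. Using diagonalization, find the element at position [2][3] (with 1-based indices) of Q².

Characteristic polynomial: μ^3 + 4μ^2 - 17μ - 60 = (μ - 4)(μ + 3)(μ + 5), so the eigenvalues are -5, -3, 4.
μ=4: eigenvector (1, 0, 0).
μ=-5: eigenvector (0, 3, -2).
μ=-3: eigenvector (0, -1, 1).
P = [[1, 0, 0], [0, 3, -1], [0, -2, 1]], D = diag(4, -5, -3), P⁻¹ = [[1, 0, 0], [0, 1, 1], [0, 2, 3]].
Q² = P·diag(16, 25, 9)·P⁻¹ = [[16, 0, 0], [0, 57, 48], [0, -32, -23]].
The requested entry is 48.

48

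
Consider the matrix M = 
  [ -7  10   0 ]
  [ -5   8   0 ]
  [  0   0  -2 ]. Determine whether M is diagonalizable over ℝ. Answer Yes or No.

Characteristic polynomial: p(s) = s^3 + s^2 - 8s - 12 = (s - 3)(s + 2)^2.
s = -2 has algebraic multiplicity 2; rank(M + 2I) = 1, so geometric multiplicity = 2.
Every eigenvalue has geometric = algebraic multiplicity, so M is diagonalizable.

Yes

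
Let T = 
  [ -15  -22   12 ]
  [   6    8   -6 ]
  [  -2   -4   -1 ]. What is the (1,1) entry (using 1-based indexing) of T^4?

1101

Characteristic polynomial: s^3 + 8s^2 + 19s + 12 = (s + 1)(s + 3)(s + 4), so the eigenvalues are -4, -3, -1.
s=-3: eigenvector (1, 0, 1).
s=-4: eigenvector (-2, 1, 0).
s=-1: eigenvector (4, -2, 1).
P = [[1, -2, 4], [0, 1, -2], [1, 0, 1]], D = diag(-3, -4, -1), P⁻¹ = [[1, 2, 0], [-2, -3, 2], [-1, -2, 1]].
T⁴ = P·diag(81, 256, 1)·P⁻¹ = [[1101, 1690, -1020], [-510, -764, 510], [80, 160, 1]].
The requested entry is 1101.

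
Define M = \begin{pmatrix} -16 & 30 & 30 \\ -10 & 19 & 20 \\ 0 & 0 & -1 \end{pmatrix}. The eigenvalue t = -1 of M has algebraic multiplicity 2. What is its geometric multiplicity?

2

M + 1I = [[-15, 30, 30], [-10, 20, 20], [0, 0, 0]].
This matrix has rank 1, so its null space has dimension 3 − 1 = 2.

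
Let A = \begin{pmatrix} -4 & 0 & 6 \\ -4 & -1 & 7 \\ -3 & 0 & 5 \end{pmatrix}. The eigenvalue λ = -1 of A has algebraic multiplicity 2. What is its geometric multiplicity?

A + 1I = [[-3, 0, 6], [-4, 0, 7], [-3, 0, 6]].
This matrix has rank 2, so its null space has dimension 3 − 2 = 1.

1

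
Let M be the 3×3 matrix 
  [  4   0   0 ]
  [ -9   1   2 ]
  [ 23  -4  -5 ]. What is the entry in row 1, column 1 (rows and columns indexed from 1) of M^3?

Characteristic polynomial: μ^3 - 13μ - 12 = (μ - 4)(μ + 1)(μ + 3), so the eigenvalues are -3, -1, 4.
μ=-1: eigenvector (0, 1, -1).
μ=-3: eigenvector (0, 1, -2).
μ=4: eigenvector (1, -1, 3).
P = [[0, 0, 1], [1, 1, -1], [-1, -2, 3]], D = diag(-1, -3, 4), P⁻¹ = [[-1, 2, 1], [2, -1, -1], [1, 0, 0]].
M³ = P·diag(-1, -27, 64)·P⁻¹ = [[64, 0, 0], [-117, 25, 26], [299, -52, -53]].
The requested entry is 64.

64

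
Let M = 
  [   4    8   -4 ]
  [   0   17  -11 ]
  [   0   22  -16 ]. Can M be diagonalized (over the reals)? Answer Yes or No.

Characteristic polynomial: p(μ) = μ^3 - 5μ^2 - 26μ + 120 = (μ - 6)(μ - 4)(μ + 5).
All 3 eigenvalues are distinct, so M is diagonalizable.

Yes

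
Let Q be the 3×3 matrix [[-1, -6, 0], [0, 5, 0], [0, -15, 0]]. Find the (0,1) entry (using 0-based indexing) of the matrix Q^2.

-24

Characteristic polynomial: t^3 - 4t^2 - 5t = t(t - 5)(t + 1), so the eigenvalues are -1, 0, 5.
t=-1: eigenvector (1, 0, 0).
t=5: eigenvector (-1, 1, -3).
t=0: eigenvector (0, 0, 1).
P = [[1, -1, 0], [0, 1, 0], [0, -3, 1]], D = diag(-1, 5, 0), P⁻¹ = [[1, 1, 0], [0, 1, 0], [0, 3, 1]].
Q² = P·diag(1, 25, 0)·P⁻¹ = [[1, -24, 0], [0, 25, 0], [0, -75, 0]].
The requested entry is -24.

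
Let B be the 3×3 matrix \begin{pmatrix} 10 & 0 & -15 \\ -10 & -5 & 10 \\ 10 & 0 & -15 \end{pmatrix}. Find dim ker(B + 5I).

B + 5I = [[15, 0, -15], [-10, 0, 10], [10, 0, -10]].
This matrix has rank 1, so its null space has dimension 3 − 1 = 2.

2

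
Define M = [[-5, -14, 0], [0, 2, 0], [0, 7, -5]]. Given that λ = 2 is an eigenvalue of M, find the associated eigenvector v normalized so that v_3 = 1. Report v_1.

-2

M − 2I = [[-7, -14, 0], [0, 0, 0], [0, 7, -7]].
Solving (M − 2I)v = 0 gives the eigenspace spanned by (-2, 1, 1).
With v_3 = 1, v = (-2, 1, 1), so v_1 = -2.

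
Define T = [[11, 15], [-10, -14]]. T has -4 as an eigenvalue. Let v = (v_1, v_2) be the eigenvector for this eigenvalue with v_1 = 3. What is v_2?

T + 4I = [[15, 15], [-10, -10]].
Solving (T + 4I)v = 0 gives the eigenspace spanned by (3, -3).
With v_1 = 3, v = (3, -3), so v_2 = -3.

-3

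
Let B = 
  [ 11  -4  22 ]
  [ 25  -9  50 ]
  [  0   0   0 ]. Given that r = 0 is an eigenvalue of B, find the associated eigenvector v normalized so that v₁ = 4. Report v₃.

B = [[11, -4, 22], [25, -9, 50], [0, 0, 0]].
Solving (B)v = 0 gives the eigenspace spanned by (4, 0, -2).
With v₁ = 4, v = (4, 0, -2), so v₃ = -2.

-2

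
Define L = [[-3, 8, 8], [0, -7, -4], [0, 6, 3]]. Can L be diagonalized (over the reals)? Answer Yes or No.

Yes

Characteristic polynomial: p(t) = t^3 + 7t^2 + 15t + 9 = (t + 1)(t + 3)^2.
t = -3 has algebraic multiplicity 2; rank(L + 3I) = 1, so geometric multiplicity = 2.
Every eigenvalue has geometric = algebraic multiplicity, so L is diagonalizable.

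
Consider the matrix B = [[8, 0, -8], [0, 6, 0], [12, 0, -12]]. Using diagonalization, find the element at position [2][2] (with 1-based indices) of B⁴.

Characteristic polynomial: s^3 - 2s^2 - 24s = s(s - 6)(s + 4), so the eigenvalues are -4, 0, 6.
s=0: eigenvector (1, 0, 1).
s=6: eigenvector (0, 1, 0).
s=-4: eigenvector (2, 0, 3).
P = [[1, 0, 2], [0, 1, 0], [1, 0, 3]], D = diag(0, 6, -4), P⁻¹ = [[3, 0, -2], [0, 1, 0], [-1, 0, 1]].
B⁴ = P·diag(0, 1296, 256)·P⁻¹ = [[-512, 0, 512], [0, 1296, 0], [-768, 0, 768]].
The requested entry is 1296.

1296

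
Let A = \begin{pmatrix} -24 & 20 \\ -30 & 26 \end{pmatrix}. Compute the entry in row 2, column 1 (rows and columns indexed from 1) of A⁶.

Characteristic polynomial: λ^2 - 2λ - 24 = (λ - 6)(λ + 4), so the eigenvalues are -4, 6.
λ=6: eigenvector (-2, -3).
λ=-4: eigenvector (1, 1).
P = [[-2, 1], [-3, 1]], D = diag(6, -4), P⁻¹ = [[1, -1], [3, -2]].
A⁶ = P·diag(46656, 4096)·P⁻¹ = [[-81024, 85120], [-127680, 131776]].
The requested entry is -127680.

-127680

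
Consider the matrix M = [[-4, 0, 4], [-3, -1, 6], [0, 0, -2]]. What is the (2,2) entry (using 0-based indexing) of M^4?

16

Characteristic polynomial: t^3 + 7t^2 + 14t + 8 = (t + 1)(t + 2)(t + 4), so the eigenvalues are -4, -2, -1.
t=-1: eigenvector (0, 1, 0).
t=-4: eigenvector (1, 1, 0).
t=-2: eigenvector (2, 0, 1).
P = [[0, 1, 2], [1, 1, 0], [0, 0, 1]], D = diag(-1, -4, -2), P⁻¹ = [[-1, 1, 2], [1, 0, -2], [0, 0, 1]].
M⁴ = P·diag(1, 256, 16)·P⁻¹ = [[256, 0, -480], [255, 1, -510], [0, 0, 16]].
The requested entry is 16.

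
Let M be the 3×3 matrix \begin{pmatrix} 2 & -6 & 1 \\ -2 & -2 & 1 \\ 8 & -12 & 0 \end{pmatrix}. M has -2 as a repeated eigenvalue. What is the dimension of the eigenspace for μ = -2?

1

M + 2I = [[4, -6, 1], [-2, 0, 1], [8, -12, 2]].
This matrix has rank 2, so its null space has dimension 3 − 2 = 1.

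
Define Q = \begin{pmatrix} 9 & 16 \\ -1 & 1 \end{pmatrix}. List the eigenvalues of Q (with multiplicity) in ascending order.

5, 5

Characteristic polynomial: p(λ) = λ^2 - 10λ + 25 = (λ - 5)^2.
Roots (with multiplicity): 5, 5.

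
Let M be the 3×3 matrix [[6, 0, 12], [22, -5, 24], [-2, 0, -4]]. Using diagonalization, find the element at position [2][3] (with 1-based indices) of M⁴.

192

Characteristic polynomial: t^3 + 3t^2 - 10t = t(t - 2)(t + 5), so the eigenvalues are -5, 0, 2.
t=2: eigenvector (3, 6, -1).
t=0: eigenvector (-2, -4, 1).
t=-5: eigenvector (0, 1, 0).
P = [[3, -2, 0], [6, -4, 1], [-1, 1, 0]], D = diag(2, 0, -5), P⁻¹ = [[1, 0, 2], [1, 0, 3], [-2, 1, 0]].
M⁴ = P·diag(16, 0, 625)·P⁻¹ = [[48, 0, 96], [-1154, 625, 192], [-16, 0, -32]].
The requested entry is 192.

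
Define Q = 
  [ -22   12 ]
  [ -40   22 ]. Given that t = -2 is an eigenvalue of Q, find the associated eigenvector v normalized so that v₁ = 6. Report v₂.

10

Q + 2I = [[-20, 12], [-40, 24]].
Solving (Q + 2I)v = 0 gives the eigenspace spanned by (6, 10).
With v₁ = 6, v = (6, 10), so v₂ = 10.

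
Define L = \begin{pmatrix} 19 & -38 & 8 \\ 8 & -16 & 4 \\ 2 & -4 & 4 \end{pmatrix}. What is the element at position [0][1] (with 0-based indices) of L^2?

-146

Characteristic polynomial: s^3 - 7s^2 + 12s = s(s - 4)(s - 3), so the eigenvalues are 0, 3, 4.
s=0: eigenvector (2, 1, 0).
s=3: eigenvector (1, 0, -2).
s=4: eigenvector (2, 1, 1).
P = [[2, 1, 2], [1, 0, 1], [0, -2, 1]], D = diag(0, 3, 4), P⁻¹ = [[-2, 5, -1], [1, -2, 0], [2, -4, 1]].
L² = P·diag(0, 9, 16)·P⁻¹ = [[73, -146, 32], [32, -64, 16], [14, -28, 16]].
The requested entry is -146.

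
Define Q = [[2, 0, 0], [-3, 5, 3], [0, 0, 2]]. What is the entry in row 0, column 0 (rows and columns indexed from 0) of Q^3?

Characteristic polynomial: r^3 - 9r^2 + 24r - 20 = (r - 5)(r - 2)^2, so the eigenvalues are 2, 2, 5.
r=2: eigenvector (1, 0, 1).
r=5: eigenvector (0, 1, 0).
r=2: eigenvector (0, -1, 1).
P = [[1, 0, 0], [0, 1, -1], [1, 0, 1]], D = diag(2, 5, 2), P⁻¹ = [[1, 0, 0], [-1, 1, 1], [-1, 0, 1]].
Q³ = P·diag(8, 125, 8)·P⁻¹ = [[8, 0, 0], [-117, 125, 117], [0, 0, 8]].
The requested entry is 8.

8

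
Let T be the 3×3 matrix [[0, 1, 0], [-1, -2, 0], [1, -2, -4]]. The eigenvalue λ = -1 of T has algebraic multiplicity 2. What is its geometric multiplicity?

1

T + 1I = [[1, 1, 0], [-1, -1, 0], [1, -2, -3]].
This matrix has rank 2, so its null space has dimension 3 − 2 = 1.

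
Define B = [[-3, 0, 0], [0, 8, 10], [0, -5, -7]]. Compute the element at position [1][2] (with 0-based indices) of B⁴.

130

Characteristic polynomial: s^3 + 2s^2 - 9s - 18 = (s - 3)(s + 2)(s + 3), so the eigenvalues are -3, -2, 3.
s=-3: eigenvector (1, 0, 0).
s=-2: eigenvector (0, -1, 1).
s=3: eigenvector (0, 2, -1).
P = [[1, 0, 0], [0, -1, 2], [0, 1, -1]], D = diag(-3, -2, 3), P⁻¹ = [[1, 0, 0], [0, 1, 2], [0, 1, 1]].
B⁴ = P·diag(81, 16, 81)·P⁻¹ = [[81, 0, 0], [0, 146, 130], [0, -65, -49]].
The requested entry is 130.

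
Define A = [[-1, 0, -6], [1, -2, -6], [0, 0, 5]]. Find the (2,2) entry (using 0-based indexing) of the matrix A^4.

625

Characteristic polynomial: λ^3 - 2λ^2 - 13λ - 10 = (λ - 5)(λ + 1)(λ + 2), so the eigenvalues are -2, -1, 5.
λ=-1: eigenvector (1, 1, 0).
λ=5: eigenvector (-1, -1, 1).
λ=-2: eigenvector (0, 1, 0).
P = [[1, -1, 0], [1, -1, 1], [0, 1, 0]], D = diag(-1, 5, -2), P⁻¹ = [[1, 0, 1], [0, 0, 1], [-1, 1, 0]].
A⁴ = P·diag(1, 625, 16)·P⁻¹ = [[1, 0, -624], [-15, 16, -624], [0, 0, 625]].
The requested entry is 625.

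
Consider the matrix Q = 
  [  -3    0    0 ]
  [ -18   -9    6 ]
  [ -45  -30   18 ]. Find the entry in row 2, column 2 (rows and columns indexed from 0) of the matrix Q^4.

Characteristic polynomial: r^3 - 6r^2 - 9r + 54 = (r - 6)(r - 3)(r + 3), so the eigenvalues are -3, 3, 6.
r=3: eigenvector (0, 1, 2).
r=-3: eigenvector (1, 2, 5).
r=6: eigenvector (0, 2, 5).
P = [[0, 1, 0], [1, 2, 2], [2, 5, 5]], D = diag(3, -3, 6), P⁻¹ = [[0, 5, -2], [1, 0, 0], [-1, -2, 1]].
Q⁴ = P·diag(81, 81, 1296)·P⁻¹ = [[81, 0, 0], [-2430, -4779, 2430], [-6075, -12150, 6156]].
The requested entry is 6156.

6156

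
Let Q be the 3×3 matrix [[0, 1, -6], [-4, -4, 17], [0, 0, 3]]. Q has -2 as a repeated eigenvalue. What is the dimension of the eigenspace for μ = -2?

Q + 2I = [[2, 1, -6], [-4, -2, 17], [0, 0, 5]].
This matrix has rank 2, so its null space has dimension 3 − 2 = 1.

1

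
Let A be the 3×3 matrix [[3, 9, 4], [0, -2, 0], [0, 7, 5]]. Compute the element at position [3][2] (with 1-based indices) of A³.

133

Characteristic polynomial: t^3 - 6t^2 - t + 30 = (t - 5)(t - 3)(t + 2), so the eigenvalues are -2, 3, 5.
t=3: eigenvector (1, 0, 0).
t=-2: eigenvector (-1, 1, -1).
t=5: eigenvector (2, 0, 1).
P = [[1, -1, 2], [0, 1, 0], [0, -1, 1]], D = diag(3, -2, 5), P⁻¹ = [[1, -1, -2], [0, 1, 0], [0, 1, 1]].
A³ = P·diag(27, -8, 125)·P⁻¹ = [[27, 231, 196], [0, -8, 0], [0, 133, 125]].
The requested entry is 133.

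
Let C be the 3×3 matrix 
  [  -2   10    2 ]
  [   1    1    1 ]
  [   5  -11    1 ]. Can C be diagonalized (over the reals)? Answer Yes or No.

Characteristic polynomial: p(r) = r^3 - 12r + 16 = (r - 2)^2(r + 4).
r = 2 has algebraic multiplicity 2; rank(C − 2I) = 2, so geometric multiplicity = 1.
Geometric multiplicity < algebraic multiplicity, so C is not diagonalizable.

No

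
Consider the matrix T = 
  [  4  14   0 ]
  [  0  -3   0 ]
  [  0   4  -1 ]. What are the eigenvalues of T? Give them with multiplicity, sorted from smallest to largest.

-3, -1, 4

Characteristic polynomial: p(r) = r^3 - 13r - 12 = (r - 4)(r + 1)(r + 3).
Roots (with multiplicity): -3, -1, 4.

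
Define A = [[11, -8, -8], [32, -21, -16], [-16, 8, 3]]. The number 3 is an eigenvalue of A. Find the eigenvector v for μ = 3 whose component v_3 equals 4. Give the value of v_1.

A − 3I = [[8, -8, -8], [32, -24, -16], [-16, 8, 0]].
Solving (A − 3I)v = 0 gives the eigenspace spanned by (-4, -8, 4).
With v_3 = 4, v = (-4, -8, 4), so v_1 = -4.

-4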